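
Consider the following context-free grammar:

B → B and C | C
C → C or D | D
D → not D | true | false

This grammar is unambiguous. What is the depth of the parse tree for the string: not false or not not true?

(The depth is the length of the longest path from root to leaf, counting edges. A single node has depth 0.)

5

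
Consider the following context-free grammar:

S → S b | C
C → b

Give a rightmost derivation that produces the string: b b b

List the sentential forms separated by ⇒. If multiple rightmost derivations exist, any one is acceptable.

S ⇒ S b ⇒ S b b ⇒ C b b ⇒ b b b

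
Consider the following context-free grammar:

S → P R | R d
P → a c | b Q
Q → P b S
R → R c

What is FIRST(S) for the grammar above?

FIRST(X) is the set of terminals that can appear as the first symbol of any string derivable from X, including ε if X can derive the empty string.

We compute FIRST(S) using the standard algorithm.
FIRST(P) = {a, b}
FIRST(Q) = {a, b}
FIRST(R) = {}
FIRST(S) = {a, b}
Therefore, FIRST(S) = {a, b}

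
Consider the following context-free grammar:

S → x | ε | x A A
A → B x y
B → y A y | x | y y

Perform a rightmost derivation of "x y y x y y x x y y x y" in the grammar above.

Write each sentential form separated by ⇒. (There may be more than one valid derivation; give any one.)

S ⇒ x A A ⇒ x A B x y ⇒ x A y A y x y ⇒ x A y B x y y x y ⇒ x A y x x y y x y ⇒ x B x y y x x y y x y ⇒ x y y x y y x x y y x y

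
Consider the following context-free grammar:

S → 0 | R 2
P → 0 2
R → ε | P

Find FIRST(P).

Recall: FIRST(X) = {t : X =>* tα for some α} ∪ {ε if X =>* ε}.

We compute FIRST(P) using the standard algorithm.
FIRST(P) = {0}
FIRST(R) = {0, ε}
FIRST(S) = {0, 2}
Therefore, FIRST(P) = {0}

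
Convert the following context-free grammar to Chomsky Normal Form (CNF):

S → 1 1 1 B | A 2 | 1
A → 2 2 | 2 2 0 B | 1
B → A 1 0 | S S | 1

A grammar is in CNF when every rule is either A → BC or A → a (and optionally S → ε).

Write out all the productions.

T1 → 1; T2 → 2; S → 1; T0 → 0; A → 1; B → 1; S → T1 X0; X0 → T1 X1; X1 → T1 B; S → A T2; A → T2 T2; A → T2 X2; X2 → T2 X3; X3 → T0 B; B → A X4; X4 → T1 T0; B → S S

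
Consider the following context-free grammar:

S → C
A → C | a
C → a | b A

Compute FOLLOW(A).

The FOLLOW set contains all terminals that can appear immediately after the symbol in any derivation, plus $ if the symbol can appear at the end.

We compute FOLLOW(A) using the standard algorithm.
FOLLOW(S) starts with {$}.
FIRST(A) = {a, b}
FIRST(C) = {a, b}
FIRST(S) = {a, b}
FOLLOW(A) = {$}
FOLLOW(C) = {$}
FOLLOW(S) = {$}
Therefore, FOLLOW(A) = {$}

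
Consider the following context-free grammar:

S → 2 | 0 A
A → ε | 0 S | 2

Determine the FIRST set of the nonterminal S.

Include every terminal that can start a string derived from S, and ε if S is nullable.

We compute FIRST(S) using the standard algorithm.
FIRST(A) = {0, 2, ε}
FIRST(S) = {0, 2}
Therefore, FIRST(S) = {0, 2}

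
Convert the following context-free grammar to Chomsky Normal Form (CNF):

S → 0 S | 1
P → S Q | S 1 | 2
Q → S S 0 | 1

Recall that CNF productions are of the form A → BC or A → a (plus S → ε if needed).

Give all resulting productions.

T0 → 0; S → 1; T1 → 1; P → 2; Q → 1; S → T0 S; P → S Q; P → S T1; Q → S X0; X0 → S T0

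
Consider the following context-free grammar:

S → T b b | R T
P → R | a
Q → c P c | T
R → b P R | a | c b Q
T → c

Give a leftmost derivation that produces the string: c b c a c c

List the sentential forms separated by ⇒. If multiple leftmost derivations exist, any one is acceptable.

S ⇒ R T ⇒ c b Q T ⇒ c b c P c T ⇒ c b c a c T ⇒ c b c a c c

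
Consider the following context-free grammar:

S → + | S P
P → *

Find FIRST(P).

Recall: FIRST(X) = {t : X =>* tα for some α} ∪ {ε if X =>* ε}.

We compute FIRST(P) using the standard algorithm.
FIRST(P) = {*}
FIRST(S) = {+}
Therefore, FIRST(P) = {*}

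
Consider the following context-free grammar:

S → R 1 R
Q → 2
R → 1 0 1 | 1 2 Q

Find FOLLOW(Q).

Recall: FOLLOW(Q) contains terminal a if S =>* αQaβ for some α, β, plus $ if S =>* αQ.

We compute FOLLOW(Q) using the standard algorithm.
FOLLOW(S) starts with {$}.
FIRST(Q) = {2}
FIRST(R) = {1}
FIRST(S) = {1}
FOLLOW(Q) = {$, 1}
FOLLOW(R) = {$, 1}
FOLLOW(S) = {$}
Therefore, FOLLOW(Q) = {$, 1}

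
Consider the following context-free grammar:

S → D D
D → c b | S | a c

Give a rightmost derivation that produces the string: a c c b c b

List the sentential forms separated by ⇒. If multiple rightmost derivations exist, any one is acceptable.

S ⇒ D D ⇒ D c b ⇒ S c b ⇒ D D c b ⇒ D c b c b ⇒ a c c b c b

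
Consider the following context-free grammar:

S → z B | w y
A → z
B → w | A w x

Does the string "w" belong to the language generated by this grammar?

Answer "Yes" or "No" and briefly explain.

No - no valid derivation exists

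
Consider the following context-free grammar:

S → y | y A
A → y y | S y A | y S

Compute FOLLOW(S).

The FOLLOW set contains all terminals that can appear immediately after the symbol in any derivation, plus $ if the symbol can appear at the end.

We compute FOLLOW(S) using the standard algorithm.
FOLLOW(S) starts with {$}.
FIRST(A) = {y}
FIRST(S) = {y}
FOLLOW(A) = {$, y}
FOLLOW(S) = {$, y}
Therefore, FOLLOW(S) = {$, y}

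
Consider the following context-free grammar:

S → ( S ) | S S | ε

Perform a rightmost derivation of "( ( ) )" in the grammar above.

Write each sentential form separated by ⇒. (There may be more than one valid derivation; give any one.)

S ⇒ ( S ) ⇒ ( ( S ) ) ⇒ ( ( ) )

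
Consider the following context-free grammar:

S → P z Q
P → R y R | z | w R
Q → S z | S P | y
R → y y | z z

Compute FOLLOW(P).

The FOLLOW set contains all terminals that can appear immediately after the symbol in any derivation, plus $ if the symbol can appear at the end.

We compute FOLLOW(P) using the standard algorithm.
FOLLOW(S) starts with {$}.
FIRST(P) = {w, y, z}
FIRST(Q) = {w, y, z}
FIRST(R) = {y, z}
FIRST(S) = {w, y, z}
FOLLOW(P) = {$, w, y, z}
FOLLOW(Q) = {$, w, y, z}
FOLLOW(R) = {$, w, y, z}
FOLLOW(S) = {$, w, y, z}
Therefore, FOLLOW(P) = {$, w, y, z}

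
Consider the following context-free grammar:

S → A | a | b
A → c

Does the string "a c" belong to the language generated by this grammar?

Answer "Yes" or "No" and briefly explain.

No - no valid derivation exists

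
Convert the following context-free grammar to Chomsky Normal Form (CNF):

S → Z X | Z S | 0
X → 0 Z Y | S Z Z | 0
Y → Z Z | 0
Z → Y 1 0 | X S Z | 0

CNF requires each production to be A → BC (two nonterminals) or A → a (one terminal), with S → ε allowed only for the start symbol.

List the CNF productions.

S → 0; T0 → 0; X → 0; Y → 0; T1 → 1; Z → 0; S → Z X; S → Z S; X → T0 X0; X0 → Z Y; X → S X1; X1 → Z Z; Y → Z Z; Z → Y X2; X2 → T1 T0; Z → X X3; X3 → S Z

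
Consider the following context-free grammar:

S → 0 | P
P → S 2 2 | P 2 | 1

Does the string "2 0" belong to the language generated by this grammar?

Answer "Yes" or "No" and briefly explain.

No - no valid derivation exists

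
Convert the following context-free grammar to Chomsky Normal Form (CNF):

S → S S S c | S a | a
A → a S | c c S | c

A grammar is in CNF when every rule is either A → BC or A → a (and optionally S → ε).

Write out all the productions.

TC → c; TA → a; S → a; A → c; S → S X0; X0 → S X1; X1 → S TC; S → S TA; A → TA S; A → TC X2; X2 → TC S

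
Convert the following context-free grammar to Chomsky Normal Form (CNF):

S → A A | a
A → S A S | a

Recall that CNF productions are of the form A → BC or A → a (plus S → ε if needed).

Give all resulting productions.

S → a; A → a; S → A A; A → S X0; X0 → A S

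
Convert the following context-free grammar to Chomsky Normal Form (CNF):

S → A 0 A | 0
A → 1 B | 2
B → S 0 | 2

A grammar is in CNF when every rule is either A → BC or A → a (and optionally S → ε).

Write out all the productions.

T0 → 0; S → 0; T1 → 1; A → 2; B → 2; S → A X0; X0 → T0 A; A → T1 B; B → S T0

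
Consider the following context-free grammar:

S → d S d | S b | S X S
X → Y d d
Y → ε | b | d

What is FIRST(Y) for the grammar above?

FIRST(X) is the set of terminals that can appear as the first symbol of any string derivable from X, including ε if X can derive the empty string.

We compute FIRST(Y) using the standard algorithm.
FIRST(S) = {d}
FIRST(X) = {b, d}
FIRST(Y) = {b, d, ε}
Therefore, FIRST(Y) = {b, d, ε}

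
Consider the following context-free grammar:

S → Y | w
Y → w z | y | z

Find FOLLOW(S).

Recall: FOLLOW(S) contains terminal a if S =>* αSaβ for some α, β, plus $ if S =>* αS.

We compute FOLLOW(S) using the standard algorithm.
FOLLOW(S) starts with {$}.
FIRST(S) = {w, y, z}
FIRST(Y) = {w, y, z}
FOLLOW(S) = {$}
FOLLOW(Y) = {$}
Therefore, FOLLOW(S) = {$}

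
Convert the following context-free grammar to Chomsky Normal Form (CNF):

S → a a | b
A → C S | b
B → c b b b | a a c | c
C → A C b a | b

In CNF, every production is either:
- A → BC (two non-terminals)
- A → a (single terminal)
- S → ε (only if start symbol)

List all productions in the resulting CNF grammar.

TA → a; S → b; A → b; TC → c; TB → b; B → c; C → b; S → TA TA; A → C S; B → TC X0; X0 → TB X1; X1 → TB TB; B → TA X2; X2 → TA TC; C → A X3; X3 → C X4; X4 → TB TA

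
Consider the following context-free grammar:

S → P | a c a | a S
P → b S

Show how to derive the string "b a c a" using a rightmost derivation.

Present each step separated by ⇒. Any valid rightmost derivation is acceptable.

S ⇒ P ⇒ b S ⇒ b a c a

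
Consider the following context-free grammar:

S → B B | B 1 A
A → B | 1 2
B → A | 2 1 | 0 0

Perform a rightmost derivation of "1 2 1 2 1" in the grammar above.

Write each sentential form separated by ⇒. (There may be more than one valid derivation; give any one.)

S ⇒ B 1 A ⇒ B 1 B ⇒ B 1 2 1 ⇒ A 1 2 1 ⇒ 1 2 1 2 1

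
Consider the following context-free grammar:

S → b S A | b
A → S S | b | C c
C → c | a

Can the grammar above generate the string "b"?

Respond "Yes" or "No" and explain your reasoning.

Yes - a valid derivation exists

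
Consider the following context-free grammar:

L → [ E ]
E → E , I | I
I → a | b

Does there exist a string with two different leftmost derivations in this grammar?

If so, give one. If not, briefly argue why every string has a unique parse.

No - every string in the language has a unique leftmost derivation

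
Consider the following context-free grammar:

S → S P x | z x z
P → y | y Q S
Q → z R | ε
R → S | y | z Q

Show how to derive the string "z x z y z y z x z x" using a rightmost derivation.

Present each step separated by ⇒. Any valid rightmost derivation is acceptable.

S ⇒ S P x ⇒ S y Q S x ⇒ S y Q z x z x ⇒ S y z R z x z x ⇒ S y z y z x z x ⇒ z x z y z y z x z x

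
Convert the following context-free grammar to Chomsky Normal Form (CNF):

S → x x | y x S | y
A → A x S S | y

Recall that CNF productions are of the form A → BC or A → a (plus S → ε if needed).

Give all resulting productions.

TX → x; TY → y; S → y; A → y; S → TX TX; S → TY X0; X0 → TX S; A → A X1; X1 → TX X2; X2 → S S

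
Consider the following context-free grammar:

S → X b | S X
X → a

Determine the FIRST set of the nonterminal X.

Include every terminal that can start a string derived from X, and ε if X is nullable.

We compute FIRST(X) using the standard algorithm.
FIRST(S) = {a}
FIRST(X) = {a}
Therefore, FIRST(X) = {a}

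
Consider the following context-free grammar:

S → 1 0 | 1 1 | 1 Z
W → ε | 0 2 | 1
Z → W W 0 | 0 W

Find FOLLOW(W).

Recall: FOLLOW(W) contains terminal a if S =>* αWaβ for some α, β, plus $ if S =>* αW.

We compute FOLLOW(W) using the standard algorithm.
FOLLOW(S) starts with {$}.
FIRST(S) = {1}
FIRST(W) = {0, 1, ε}
FIRST(Z) = {0, 1}
FOLLOW(S) = {$}
FOLLOW(W) = {$, 0, 1}
FOLLOW(Z) = {$}
Therefore, FOLLOW(W) = {$, 0, 1}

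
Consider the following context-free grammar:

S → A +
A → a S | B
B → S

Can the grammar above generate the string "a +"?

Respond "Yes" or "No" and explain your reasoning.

No - no valid derivation exists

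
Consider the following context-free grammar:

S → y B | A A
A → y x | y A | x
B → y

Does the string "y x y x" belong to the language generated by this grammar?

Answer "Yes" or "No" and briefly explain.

Yes - a valid derivation exists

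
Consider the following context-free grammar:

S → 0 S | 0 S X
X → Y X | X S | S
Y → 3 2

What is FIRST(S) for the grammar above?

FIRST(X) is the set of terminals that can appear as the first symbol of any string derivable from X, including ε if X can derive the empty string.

We compute FIRST(S) using the standard algorithm.
FIRST(S) = {0}
FIRST(X) = {0, 3}
FIRST(Y) = {3}
Therefore, FIRST(S) = {0}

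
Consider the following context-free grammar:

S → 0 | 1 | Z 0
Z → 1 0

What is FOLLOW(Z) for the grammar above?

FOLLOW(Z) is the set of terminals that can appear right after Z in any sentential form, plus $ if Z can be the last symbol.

We compute FOLLOW(Z) using the standard algorithm.
FOLLOW(S) starts with {$}.
FIRST(S) = {0, 1}
FIRST(Z) = {1}
FOLLOW(S) = {$}
FOLLOW(Z) = {0}
Therefore, FOLLOW(Z) = {0}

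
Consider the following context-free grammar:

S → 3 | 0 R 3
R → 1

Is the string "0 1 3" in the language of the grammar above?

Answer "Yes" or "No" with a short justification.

Yes - a valid derivation exists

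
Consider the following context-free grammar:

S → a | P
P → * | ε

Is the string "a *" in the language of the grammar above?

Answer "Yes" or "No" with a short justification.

No - no valid derivation exists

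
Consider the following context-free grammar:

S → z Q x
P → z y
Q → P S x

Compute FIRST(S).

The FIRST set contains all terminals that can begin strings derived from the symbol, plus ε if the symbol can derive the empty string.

We compute FIRST(S) using the standard algorithm.
FIRST(P) = {z}
FIRST(Q) = {z}
FIRST(S) = {z}
Therefore, FIRST(S) = {z}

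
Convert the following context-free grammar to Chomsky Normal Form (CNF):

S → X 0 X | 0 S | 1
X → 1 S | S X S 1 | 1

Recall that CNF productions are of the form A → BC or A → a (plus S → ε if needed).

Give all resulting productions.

T0 → 0; S → 1; T1 → 1; X → 1; S → X X0; X0 → T0 X; S → T0 S; X → T1 S; X → S X1; X1 → X X2; X2 → S T1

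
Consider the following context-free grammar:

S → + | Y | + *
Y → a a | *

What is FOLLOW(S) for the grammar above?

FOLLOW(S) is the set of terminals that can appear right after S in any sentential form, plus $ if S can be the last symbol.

We compute FOLLOW(S) using the standard algorithm.
FOLLOW(S) starts with {$}.
FIRST(S) = {*, +, a}
FIRST(Y) = {*, a}
FOLLOW(S) = {$}
FOLLOW(Y) = {$}
Therefore, FOLLOW(S) = {$}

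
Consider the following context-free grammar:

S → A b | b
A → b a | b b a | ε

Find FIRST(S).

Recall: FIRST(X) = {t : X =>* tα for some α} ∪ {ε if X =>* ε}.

We compute FIRST(S) using the standard algorithm.
FIRST(A) = {b, ε}
FIRST(S) = {b}
Therefore, FIRST(S) = {b}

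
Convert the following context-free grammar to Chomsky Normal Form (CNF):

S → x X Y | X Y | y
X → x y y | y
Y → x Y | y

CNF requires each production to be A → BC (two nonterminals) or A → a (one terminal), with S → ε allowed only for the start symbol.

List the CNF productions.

TX → x; S → y; TY → y; X → y; Y → y; S → TX X0; X0 → X Y; S → X Y; X → TX X1; X1 → TY TY; Y → TX Y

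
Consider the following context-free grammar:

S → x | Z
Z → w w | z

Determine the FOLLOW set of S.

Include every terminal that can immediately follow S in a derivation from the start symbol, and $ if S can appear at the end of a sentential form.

We compute FOLLOW(S) using the standard algorithm.
FOLLOW(S) starts with {$}.
FIRST(S) = {w, x, z}
FIRST(Z) = {w, z}
FOLLOW(S) = {$}
FOLLOW(Z) = {$}
Therefore, FOLLOW(S) = {$}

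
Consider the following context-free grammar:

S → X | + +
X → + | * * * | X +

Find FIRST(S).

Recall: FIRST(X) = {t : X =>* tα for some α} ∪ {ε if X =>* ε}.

We compute FIRST(S) using the standard algorithm.
FIRST(S) = {*, +}
FIRST(X) = {*, +}
Therefore, FIRST(S) = {*, +}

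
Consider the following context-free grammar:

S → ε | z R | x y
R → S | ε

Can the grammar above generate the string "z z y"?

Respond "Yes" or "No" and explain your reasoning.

No - no valid derivation exists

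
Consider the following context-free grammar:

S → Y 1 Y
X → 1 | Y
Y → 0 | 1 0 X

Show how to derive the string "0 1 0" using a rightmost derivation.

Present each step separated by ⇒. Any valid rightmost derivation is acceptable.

S ⇒ Y 1 Y ⇒ Y 1 0 ⇒ 0 1 0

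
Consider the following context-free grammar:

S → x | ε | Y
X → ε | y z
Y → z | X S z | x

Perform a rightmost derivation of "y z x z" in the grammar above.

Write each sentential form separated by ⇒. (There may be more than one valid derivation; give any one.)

S ⇒ Y ⇒ X S z ⇒ X x z ⇒ y z x z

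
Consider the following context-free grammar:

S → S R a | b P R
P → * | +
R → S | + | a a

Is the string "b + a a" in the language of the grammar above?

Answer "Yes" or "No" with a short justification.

Yes - a valid derivation exists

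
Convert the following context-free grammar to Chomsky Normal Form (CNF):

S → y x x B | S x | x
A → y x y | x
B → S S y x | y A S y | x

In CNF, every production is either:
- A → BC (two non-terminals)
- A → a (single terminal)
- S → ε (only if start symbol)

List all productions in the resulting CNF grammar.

TY → y; TX → x; S → x; A → x; B → x; S → TY X0; X0 → TX X1; X1 → TX B; S → S TX; A → TY X2; X2 → TX TY; B → S X3; X3 → S X4; X4 → TY TX; B → TY X5; X5 → A X6; X6 → S TY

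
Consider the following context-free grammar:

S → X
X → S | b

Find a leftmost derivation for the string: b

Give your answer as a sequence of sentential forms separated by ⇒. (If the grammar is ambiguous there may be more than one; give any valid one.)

S ⇒ X ⇒ S ⇒ X ⇒ b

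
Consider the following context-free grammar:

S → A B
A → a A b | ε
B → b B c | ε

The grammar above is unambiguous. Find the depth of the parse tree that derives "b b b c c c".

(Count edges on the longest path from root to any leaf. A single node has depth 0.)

5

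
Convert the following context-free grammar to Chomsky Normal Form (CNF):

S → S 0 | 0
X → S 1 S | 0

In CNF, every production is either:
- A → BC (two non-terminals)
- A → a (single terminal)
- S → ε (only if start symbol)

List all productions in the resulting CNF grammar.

T0 → 0; S → 0; T1 → 1; X → 0; S → S T0; X → S X0; X0 → T1 S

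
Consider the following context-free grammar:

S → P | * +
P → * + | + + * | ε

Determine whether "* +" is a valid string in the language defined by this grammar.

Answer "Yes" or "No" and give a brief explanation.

Yes - a valid derivation exists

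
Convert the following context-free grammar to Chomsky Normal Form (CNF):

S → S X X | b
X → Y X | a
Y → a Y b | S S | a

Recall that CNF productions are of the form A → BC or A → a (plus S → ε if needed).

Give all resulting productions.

S → b; X → a; TA → a; TB → b; Y → a; S → S X0; X0 → X X; X → Y X; Y → TA X1; X1 → Y TB; Y → S S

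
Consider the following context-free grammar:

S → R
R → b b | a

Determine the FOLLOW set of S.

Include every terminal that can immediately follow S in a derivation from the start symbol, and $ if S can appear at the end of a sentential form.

We compute FOLLOW(S) using the standard algorithm.
FOLLOW(S) starts with {$}.
FIRST(R) = {a, b}
FIRST(S) = {a, b}
FOLLOW(R) = {$}
FOLLOW(S) = {$}
Therefore, FOLLOW(S) = {$}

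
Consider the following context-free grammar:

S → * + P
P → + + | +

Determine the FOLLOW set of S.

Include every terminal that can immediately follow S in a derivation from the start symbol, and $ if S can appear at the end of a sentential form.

We compute FOLLOW(S) using the standard algorithm.
FOLLOW(S) starts with {$}.
FIRST(P) = {+}
FIRST(S) = {*}
FOLLOW(P) = {$}
FOLLOW(S) = {$}
Therefore, FOLLOW(S) = {$}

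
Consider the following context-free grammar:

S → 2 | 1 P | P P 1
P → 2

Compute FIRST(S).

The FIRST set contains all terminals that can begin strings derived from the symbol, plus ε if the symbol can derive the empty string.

We compute FIRST(S) using the standard algorithm.
FIRST(P) = {2}
FIRST(S) = {1, 2}
Therefore, FIRST(S) = {1, 2}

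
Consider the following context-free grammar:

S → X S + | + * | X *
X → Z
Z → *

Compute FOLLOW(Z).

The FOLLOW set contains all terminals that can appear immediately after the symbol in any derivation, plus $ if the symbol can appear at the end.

We compute FOLLOW(Z) using the standard algorithm.
FOLLOW(S) starts with {$}.
FIRST(S) = {*, +}
FIRST(X) = {*}
FIRST(Z) = {*}
FOLLOW(S) = {$, +}
FOLLOW(X) = {*, +}
FOLLOW(Z) = {*, +}
Therefore, FOLLOW(Z) = {*, +}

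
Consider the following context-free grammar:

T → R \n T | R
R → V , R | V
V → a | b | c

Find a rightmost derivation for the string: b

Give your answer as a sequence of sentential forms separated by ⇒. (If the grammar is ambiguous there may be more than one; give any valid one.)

T ⇒ R ⇒ V ⇒ b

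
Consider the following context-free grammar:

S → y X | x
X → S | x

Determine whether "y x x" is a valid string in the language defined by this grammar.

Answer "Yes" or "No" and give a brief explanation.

No - no valid derivation exists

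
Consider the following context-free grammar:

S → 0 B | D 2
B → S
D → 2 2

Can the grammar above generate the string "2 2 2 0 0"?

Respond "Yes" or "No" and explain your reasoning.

No - no valid derivation exists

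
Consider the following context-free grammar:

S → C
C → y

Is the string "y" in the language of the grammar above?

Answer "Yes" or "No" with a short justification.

Yes - a valid derivation exists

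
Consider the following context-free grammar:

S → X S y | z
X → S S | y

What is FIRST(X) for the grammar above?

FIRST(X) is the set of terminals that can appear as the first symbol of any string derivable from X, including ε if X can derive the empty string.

We compute FIRST(X) using the standard algorithm.
FIRST(S) = {y, z}
FIRST(X) = {y, z}
Therefore, FIRST(X) = {y, z}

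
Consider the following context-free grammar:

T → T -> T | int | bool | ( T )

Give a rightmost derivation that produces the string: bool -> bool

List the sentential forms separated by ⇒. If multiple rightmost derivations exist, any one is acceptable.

T ⇒ T -> T ⇒ T -> bool ⇒ bool -> bool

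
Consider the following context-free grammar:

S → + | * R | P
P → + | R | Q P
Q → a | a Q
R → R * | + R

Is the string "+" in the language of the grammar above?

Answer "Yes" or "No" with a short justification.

Yes - a valid derivation exists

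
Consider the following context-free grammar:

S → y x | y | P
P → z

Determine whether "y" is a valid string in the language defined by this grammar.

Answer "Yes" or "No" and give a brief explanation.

Yes - a valid derivation exists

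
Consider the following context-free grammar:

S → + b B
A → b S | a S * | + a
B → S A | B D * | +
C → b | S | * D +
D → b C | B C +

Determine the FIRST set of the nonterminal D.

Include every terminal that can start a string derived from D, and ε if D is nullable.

We compute FIRST(D) using the standard algorithm.
FIRST(A) = {+, a, b}
FIRST(B) = {+}
FIRST(C) = {*, +, b}
FIRST(D) = {+, b}
FIRST(S) = {+}
Therefore, FIRST(D) = {+, b}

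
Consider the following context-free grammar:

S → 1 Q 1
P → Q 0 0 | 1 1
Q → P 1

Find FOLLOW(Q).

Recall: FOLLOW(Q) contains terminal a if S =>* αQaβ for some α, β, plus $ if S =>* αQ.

We compute FOLLOW(Q) using the standard algorithm.
FOLLOW(S) starts with {$}.
FIRST(P) = {1}
FIRST(Q) = {1}
FIRST(S) = {1}
FOLLOW(P) = {1}
FOLLOW(Q) = {0, 1}
FOLLOW(S) = {$}
Therefore, FOLLOW(Q) = {0, 1}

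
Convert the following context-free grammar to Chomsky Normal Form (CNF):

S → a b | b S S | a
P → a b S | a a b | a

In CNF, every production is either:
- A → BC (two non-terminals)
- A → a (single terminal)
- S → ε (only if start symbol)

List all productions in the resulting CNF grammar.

TA → a; TB → b; S → a; P → a; S → TA TB; S → TB X0; X0 → S S; P → TA X1; X1 → TB S; P → TA X2; X2 → TA TB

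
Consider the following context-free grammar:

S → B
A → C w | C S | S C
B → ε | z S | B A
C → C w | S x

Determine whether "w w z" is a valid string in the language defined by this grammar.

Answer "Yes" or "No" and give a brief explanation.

No - no valid derivation exists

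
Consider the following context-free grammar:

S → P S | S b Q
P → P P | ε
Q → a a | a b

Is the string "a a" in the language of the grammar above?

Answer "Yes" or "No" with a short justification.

No - no valid derivation exists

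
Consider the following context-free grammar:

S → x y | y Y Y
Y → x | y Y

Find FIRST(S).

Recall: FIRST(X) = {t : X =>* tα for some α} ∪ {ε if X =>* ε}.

We compute FIRST(S) using the standard algorithm.
FIRST(S) = {x, y}
FIRST(Y) = {x, y}
Therefore, FIRST(S) = {x, y}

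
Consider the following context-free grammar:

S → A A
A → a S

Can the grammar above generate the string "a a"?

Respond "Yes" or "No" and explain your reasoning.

No - no valid derivation exists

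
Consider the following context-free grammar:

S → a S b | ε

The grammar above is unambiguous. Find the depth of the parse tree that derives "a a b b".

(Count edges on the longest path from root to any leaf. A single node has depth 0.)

3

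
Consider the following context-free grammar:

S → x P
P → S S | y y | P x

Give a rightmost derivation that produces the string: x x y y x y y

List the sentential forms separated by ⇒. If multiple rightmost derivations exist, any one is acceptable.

S ⇒ x P ⇒ x S S ⇒ x S x P ⇒ x S x y y ⇒ x x P x y y ⇒ x x y y x y y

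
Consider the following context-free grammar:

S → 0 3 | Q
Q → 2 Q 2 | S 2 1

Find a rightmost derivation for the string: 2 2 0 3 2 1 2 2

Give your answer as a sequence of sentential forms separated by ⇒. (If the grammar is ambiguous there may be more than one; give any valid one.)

S ⇒ Q ⇒ 2 Q 2 ⇒ 2 2 Q 2 2 ⇒ 2 2 S 2 1 2 2 ⇒ 2 2 0 3 2 1 2 2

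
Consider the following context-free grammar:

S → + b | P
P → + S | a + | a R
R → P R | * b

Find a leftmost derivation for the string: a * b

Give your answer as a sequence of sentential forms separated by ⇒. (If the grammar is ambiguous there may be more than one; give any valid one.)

S ⇒ P ⇒ a R ⇒ a * b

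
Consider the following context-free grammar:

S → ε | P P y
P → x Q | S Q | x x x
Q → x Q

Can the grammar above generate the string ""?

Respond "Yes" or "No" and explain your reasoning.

Yes - a valid derivation exists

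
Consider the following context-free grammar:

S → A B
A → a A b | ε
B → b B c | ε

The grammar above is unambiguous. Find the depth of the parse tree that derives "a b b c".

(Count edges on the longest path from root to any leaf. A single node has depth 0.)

3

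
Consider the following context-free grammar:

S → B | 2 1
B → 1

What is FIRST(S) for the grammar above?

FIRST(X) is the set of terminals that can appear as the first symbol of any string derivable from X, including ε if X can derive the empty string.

We compute FIRST(S) using the standard algorithm.
FIRST(B) = {1}
FIRST(S) = {1, 2}
Therefore, FIRST(S) = {1, 2}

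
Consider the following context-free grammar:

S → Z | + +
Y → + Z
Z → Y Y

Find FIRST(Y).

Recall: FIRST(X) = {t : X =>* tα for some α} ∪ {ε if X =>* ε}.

We compute FIRST(Y) using the standard algorithm.
FIRST(S) = {+}
FIRST(Y) = {+}
FIRST(Z) = {+}
Therefore, FIRST(Y) = {+}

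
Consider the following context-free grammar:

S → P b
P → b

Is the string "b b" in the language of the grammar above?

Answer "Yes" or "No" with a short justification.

Yes - a valid derivation exists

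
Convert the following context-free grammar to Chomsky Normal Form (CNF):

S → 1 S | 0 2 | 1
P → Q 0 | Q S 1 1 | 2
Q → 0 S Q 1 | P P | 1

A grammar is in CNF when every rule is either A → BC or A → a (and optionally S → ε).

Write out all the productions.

T1 → 1; T0 → 0; T2 → 2; S → 1; P → 2; Q → 1; S → T1 S; S → T0 T2; P → Q T0; P → Q X0; X0 → S X1; X1 → T1 T1; Q → T0 X2; X2 → S X3; X3 → Q T1; Q → P P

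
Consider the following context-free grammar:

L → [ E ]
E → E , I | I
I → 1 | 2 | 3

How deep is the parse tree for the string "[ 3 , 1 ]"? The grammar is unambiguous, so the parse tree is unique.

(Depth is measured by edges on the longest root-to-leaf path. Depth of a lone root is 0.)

4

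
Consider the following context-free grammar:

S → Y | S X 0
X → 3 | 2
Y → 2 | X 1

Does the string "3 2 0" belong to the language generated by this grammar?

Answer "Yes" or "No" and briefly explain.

No - no valid derivation exists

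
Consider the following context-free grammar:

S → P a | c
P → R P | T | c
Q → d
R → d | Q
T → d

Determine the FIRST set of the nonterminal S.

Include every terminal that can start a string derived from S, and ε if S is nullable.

We compute FIRST(S) using the standard algorithm.
FIRST(P) = {c, d}
FIRST(Q) = {d}
FIRST(R) = {d}
FIRST(S) = {c, d}
FIRST(T) = {d}
Therefore, FIRST(S) = {c, d}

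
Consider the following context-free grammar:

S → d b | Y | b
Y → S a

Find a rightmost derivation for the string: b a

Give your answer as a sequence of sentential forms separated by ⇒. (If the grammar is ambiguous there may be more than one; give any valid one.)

S ⇒ Y ⇒ S a ⇒ b a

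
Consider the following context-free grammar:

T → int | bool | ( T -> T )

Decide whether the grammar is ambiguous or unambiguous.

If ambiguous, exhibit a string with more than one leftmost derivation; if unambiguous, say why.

Unambiguous - every string in the language has a unique leftmost derivation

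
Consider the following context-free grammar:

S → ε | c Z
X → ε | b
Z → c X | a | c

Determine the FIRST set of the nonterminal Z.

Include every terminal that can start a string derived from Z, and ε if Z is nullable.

We compute FIRST(Z) using the standard algorithm.
FIRST(S) = {c, ε}
FIRST(X) = {b, ε}
FIRST(Z) = {a, c}
Therefore, FIRST(Z) = {a, c}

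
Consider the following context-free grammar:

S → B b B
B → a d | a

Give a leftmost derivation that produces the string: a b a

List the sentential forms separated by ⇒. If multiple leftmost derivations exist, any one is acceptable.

S ⇒ B b B ⇒ a b B ⇒ a b a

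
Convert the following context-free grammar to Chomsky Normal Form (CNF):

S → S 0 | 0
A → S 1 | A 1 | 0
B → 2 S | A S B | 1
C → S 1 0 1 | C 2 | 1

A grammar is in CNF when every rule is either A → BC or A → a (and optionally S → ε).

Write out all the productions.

T0 → 0; S → 0; T1 → 1; A → 0; T2 → 2; B → 1; C → 1; S → S T0; A → S T1; A → A T1; B → T2 S; B → A X0; X0 → S B; C → S X1; X1 → T1 X2; X2 → T0 T1; C → C T2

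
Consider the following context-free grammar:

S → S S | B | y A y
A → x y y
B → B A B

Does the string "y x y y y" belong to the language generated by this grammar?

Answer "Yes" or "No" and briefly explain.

Yes - a valid derivation exists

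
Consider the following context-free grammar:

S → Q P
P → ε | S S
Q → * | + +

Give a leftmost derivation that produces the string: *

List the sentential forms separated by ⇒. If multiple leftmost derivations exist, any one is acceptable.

S ⇒ Q P ⇒ * P ⇒ *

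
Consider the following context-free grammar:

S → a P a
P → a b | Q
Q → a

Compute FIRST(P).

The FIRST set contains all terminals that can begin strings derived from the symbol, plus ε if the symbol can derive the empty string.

We compute FIRST(P) using the standard algorithm.
FIRST(P) = {a}
FIRST(Q) = {a}
FIRST(S) = {a}
Therefore, FIRST(P) = {a}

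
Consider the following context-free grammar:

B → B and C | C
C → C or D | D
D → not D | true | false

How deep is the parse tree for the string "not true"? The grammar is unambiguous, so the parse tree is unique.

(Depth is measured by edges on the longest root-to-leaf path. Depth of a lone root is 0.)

4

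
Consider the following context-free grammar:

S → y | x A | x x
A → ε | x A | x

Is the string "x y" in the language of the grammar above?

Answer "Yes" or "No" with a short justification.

No - no valid derivation exists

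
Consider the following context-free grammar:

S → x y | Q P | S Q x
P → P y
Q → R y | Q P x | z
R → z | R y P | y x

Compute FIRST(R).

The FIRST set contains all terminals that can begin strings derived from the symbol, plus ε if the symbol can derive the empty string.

We compute FIRST(R) using the standard algorithm.
FIRST(P) = {}
FIRST(Q) = {y, z}
FIRST(R) = {y, z}
FIRST(S) = {x, y, z}
Therefore, FIRST(R) = {y, z}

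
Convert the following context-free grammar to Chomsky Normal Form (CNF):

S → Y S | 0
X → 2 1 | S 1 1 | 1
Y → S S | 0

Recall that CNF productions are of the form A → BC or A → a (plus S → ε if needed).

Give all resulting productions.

S → 0; T2 → 2; T1 → 1; X → 1; Y → 0; S → Y S; X → T2 T1; X → S X0; X0 → T1 T1; Y → S S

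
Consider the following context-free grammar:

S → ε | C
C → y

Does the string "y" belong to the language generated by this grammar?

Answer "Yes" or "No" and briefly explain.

Yes - a valid derivation exists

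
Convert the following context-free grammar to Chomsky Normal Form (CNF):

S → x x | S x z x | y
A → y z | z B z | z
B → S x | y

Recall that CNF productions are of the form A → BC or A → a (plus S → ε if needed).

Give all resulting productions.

TX → x; TZ → z; S → y; TY → y; A → z; B → y; S → TX TX; S → S X0; X0 → TX X1; X1 → TZ TX; A → TY TZ; A → TZ X2; X2 → B TZ; B → S TX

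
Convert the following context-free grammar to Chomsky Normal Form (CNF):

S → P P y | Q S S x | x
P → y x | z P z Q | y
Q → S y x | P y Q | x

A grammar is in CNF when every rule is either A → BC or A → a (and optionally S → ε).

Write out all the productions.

TY → y; TX → x; S → x; TZ → z; P → y; Q → x; S → P X0; X0 → P TY; S → Q X1; X1 → S X2; X2 → S TX; P → TY TX; P → TZ X3; X3 → P X4; X4 → TZ Q; Q → S X5; X5 → TY TX; Q → P X6; X6 → TY Q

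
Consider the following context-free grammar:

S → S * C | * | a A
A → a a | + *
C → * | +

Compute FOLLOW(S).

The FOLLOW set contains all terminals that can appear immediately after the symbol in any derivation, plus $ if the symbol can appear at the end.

We compute FOLLOW(S) using the standard algorithm.
FOLLOW(S) starts with {$}.
FIRST(A) = {+, a}
FIRST(C) = {*, +}
FIRST(S) = {*, a}
FOLLOW(A) = {$, *}
FOLLOW(C) = {$, *}
FOLLOW(S) = {$, *}
Therefore, FOLLOW(S) = {$, *}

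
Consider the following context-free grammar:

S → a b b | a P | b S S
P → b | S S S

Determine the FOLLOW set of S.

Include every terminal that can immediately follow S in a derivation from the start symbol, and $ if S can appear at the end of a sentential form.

We compute FOLLOW(S) using the standard algorithm.
FOLLOW(S) starts with {$}.
FIRST(P) = {a, b}
FIRST(S) = {a, b}
FOLLOW(P) = {$, a, b}
FOLLOW(S) = {$, a, b}
Therefore, FOLLOW(S) = {$, a, b}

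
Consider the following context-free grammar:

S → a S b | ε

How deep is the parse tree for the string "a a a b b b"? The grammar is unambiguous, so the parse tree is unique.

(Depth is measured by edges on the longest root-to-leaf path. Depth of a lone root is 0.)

4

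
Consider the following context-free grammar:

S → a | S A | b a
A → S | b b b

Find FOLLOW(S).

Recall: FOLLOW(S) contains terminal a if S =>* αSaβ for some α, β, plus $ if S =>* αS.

We compute FOLLOW(S) using the standard algorithm.
FOLLOW(S) starts with {$}.
FIRST(A) = {a, b}
FIRST(S) = {a, b}
FOLLOW(A) = {$, a, b}
FOLLOW(S) = {$, a, b}
Therefore, FOLLOW(S) = {$, a, b}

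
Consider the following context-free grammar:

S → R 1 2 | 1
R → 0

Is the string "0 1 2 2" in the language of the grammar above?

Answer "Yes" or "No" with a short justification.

No - no valid derivation exists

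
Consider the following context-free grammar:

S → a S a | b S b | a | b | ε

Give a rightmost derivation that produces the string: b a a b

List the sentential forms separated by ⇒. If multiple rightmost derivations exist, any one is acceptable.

S ⇒ b S b ⇒ b a S a b ⇒ b a a b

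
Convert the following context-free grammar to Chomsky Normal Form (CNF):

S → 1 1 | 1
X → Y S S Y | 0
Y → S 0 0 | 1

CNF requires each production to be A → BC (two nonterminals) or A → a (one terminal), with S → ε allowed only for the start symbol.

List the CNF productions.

T1 → 1; S → 1; X → 0; T0 → 0; Y → 1; S → T1 T1; X → Y X0; X0 → S X1; X1 → S Y; Y → S X2; X2 → T0 T0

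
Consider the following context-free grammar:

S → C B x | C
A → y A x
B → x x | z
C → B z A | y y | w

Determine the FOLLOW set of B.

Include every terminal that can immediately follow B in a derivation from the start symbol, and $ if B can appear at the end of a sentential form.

We compute FOLLOW(B) using the standard algorithm.
FOLLOW(S) starts with {$}.
FIRST(A) = {y}
FIRST(B) = {x, z}
FIRST(C) = {w, x, y, z}
FIRST(S) = {w, x, y, z}
FOLLOW(A) = {$, x, z}
FOLLOW(B) = {x, z}
FOLLOW(C) = {$, x, z}
FOLLOW(S) = {$}
Therefore, FOLLOW(B) = {x, z}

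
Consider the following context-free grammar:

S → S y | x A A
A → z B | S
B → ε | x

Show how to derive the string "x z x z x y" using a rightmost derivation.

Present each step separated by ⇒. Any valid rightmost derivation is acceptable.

S ⇒ S y ⇒ x A A y ⇒ x A z B y ⇒ x A z x y ⇒ x z B z x y ⇒ x z x z x y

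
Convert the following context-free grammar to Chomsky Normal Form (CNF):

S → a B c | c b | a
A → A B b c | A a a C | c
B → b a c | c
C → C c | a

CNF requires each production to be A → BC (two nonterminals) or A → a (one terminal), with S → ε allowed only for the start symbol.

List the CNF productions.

TA → a; TC → c; TB → b; S → a; A → c; B → c; C → a; S → TA X0; X0 → B TC; S → TC TB; A → A X1; X1 → B X2; X2 → TB TC; A → A X3; X3 → TA X4; X4 → TA C; B → TB X5; X5 → TA TC; C → C TC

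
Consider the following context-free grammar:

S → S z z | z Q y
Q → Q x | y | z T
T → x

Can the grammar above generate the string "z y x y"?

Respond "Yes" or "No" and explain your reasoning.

Yes - a valid derivation exists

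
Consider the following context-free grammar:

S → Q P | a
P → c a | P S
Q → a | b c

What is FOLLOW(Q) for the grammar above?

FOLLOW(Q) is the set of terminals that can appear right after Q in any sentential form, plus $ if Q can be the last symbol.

We compute FOLLOW(Q) using the standard algorithm.
FOLLOW(S) starts with {$}.
FIRST(P) = {c}
FIRST(Q) = {a, b}
FIRST(S) = {a, b}
FOLLOW(P) = {$, a, b}
FOLLOW(Q) = {c}
FOLLOW(S) = {$, a, b}
Therefore, FOLLOW(Q) = {c}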